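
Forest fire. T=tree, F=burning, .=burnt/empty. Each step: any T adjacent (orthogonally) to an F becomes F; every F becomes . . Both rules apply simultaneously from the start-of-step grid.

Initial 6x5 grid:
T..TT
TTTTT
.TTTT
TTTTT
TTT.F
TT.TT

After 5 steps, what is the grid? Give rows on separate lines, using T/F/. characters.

Step 1: 2 trees catch fire, 1 burn out
  T..TT
  TTTTT
  .TTTT
  TTTTF
  TTT..
  TT.TF
Step 2: 3 trees catch fire, 2 burn out
  T..TT
  TTTTT
  .TTTF
  TTTF.
  TTT..
  TT.F.
Step 3: 3 trees catch fire, 3 burn out
  T..TT
  TTTTF
  .TTF.
  TTF..
  TTT..
  TT...
Step 4: 5 trees catch fire, 3 burn out
  T..TF
  TTTF.
  .TF..
  TF...
  TTF..
  TT...
Step 5: 5 trees catch fire, 5 burn out
  T..F.
  TTF..
  .F...
  F....
  TF...
  TT...

T..F.
TTF..
.F...
F....
TF...
TT...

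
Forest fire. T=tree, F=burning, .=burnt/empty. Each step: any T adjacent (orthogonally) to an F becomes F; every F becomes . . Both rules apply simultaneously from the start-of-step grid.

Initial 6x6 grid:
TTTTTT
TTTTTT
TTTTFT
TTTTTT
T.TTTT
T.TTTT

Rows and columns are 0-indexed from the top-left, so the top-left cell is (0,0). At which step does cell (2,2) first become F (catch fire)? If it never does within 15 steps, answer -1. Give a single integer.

Step 1: cell (2,2)='T' (+4 fires, +1 burnt)
Step 2: cell (2,2)='F' (+7 fires, +4 burnt)
  -> target ignites at step 2
Step 3: cell (2,2)='.' (+8 fires, +7 burnt)
Step 4: cell (2,2)='.' (+7 fires, +8 burnt)
Step 5: cell (2,2)='.' (+4 fires, +7 burnt)
Step 6: cell (2,2)='.' (+2 fires, +4 burnt)
Step 7: cell (2,2)='.' (+1 fires, +2 burnt)
Step 8: cell (2,2)='.' (+0 fires, +1 burnt)
  fire out at step 8

2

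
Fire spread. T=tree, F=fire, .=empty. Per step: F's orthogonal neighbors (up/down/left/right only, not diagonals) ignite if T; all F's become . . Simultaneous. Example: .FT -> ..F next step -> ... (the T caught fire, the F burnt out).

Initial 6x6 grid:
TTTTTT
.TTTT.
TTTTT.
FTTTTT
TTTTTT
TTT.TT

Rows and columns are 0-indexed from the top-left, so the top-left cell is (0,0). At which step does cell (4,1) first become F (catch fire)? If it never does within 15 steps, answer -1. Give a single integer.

Step 1: cell (4,1)='T' (+3 fires, +1 burnt)
Step 2: cell (4,1)='F' (+4 fires, +3 burnt)
  -> target ignites at step 2
Step 3: cell (4,1)='.' (+5 fires, +4 burnt)
Step 4: cell (4,1)='.' (+6 fires, +5 burnt)
Step 5: cell (4,1)='.' (+6 fires, +6 burnt)
Step 6: cell (4,1)='.' (+4 fires, +6 burnt)
Step 7: cell (4,1)='.' (+2 fires, +4 burnt)
Step 8: cell (4,1)='.' (+1 fires, +2 burnt)
Step 9: cell (4,1)='.' (+0 fires, +1 burnt)
  fire out at step 9

2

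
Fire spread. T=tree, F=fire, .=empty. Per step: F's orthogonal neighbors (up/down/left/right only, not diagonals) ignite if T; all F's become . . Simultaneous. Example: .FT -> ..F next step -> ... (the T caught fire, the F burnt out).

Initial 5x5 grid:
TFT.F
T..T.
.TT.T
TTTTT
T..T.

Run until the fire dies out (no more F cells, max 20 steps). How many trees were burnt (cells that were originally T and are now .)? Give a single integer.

Step 1: +2 fires, +2 burnt (F count now 2)
Step 2: +1 fires, +2 burnt (F count now 1)
Step 3: +0 fires, +1 burnt (F count now 0)
Fire out after step 3
Initially T: 14, now '.': 14
Total burnt (originally-T cells now '.'): 3

Answer: 3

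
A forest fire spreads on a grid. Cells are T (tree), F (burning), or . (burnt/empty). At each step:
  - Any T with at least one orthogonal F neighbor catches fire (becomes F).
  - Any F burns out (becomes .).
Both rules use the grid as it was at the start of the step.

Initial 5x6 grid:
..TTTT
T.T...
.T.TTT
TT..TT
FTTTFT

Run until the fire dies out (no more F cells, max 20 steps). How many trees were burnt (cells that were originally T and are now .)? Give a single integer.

Answer: 12

Derivation:
Step 1: +5 fires, +2 burnt (F count now 5)
Step 2: +4 fires, +5 burnt (F count now 4)
Step 3: +3 fires, +4 burnt (F count now 3)
Step 4: +0 fires, +3 burnt (F count now 0)
Fire out after step 4
Initially T: 18, now '.': 24
Total burnt (originally-T cells now '.'): 12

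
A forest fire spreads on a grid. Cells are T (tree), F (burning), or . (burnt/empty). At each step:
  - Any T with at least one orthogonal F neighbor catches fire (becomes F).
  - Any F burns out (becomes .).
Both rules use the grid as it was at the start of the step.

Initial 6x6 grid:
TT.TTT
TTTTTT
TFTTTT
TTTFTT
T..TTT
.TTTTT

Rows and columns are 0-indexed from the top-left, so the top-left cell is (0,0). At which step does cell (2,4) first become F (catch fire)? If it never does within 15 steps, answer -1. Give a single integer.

Step 1: cell (2,4)='T' (+8 fires, +2 burnt)
Step 2: cell (2,4)='F' (+9 fires, +8 burnt)
  -> target ignites at step 2
Step 3: cell (2,4)='.' (+8 fires, +9 burnt)
Step 4: cell (2,4)='.' (+4 fires, +8 burnt)
Step 5: cell (2,4)='.' (+1 fires, +4 burnt)
Step 6: cell (2,4)='.' (+0 fires, +1 burnt)
  fire out at step 6

2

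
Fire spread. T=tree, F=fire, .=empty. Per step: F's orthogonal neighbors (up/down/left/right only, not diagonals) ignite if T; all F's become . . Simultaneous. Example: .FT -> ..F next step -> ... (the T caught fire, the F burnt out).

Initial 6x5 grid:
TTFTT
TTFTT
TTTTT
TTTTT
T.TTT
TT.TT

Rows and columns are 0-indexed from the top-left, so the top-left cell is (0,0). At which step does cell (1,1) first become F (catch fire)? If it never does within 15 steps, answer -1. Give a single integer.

Step 1: cell (1,1)='F' (+5 fires, +2 burnt)
  -> target ignites at step 1
Step 2: cell (1,1)='.' (+7 fires, +5 burnt)
Step 3: cell (1,1)='.' (+5 fires, +7 burnt)
Step 4: cell (1,1)='.' (+3 fires, +5 burnt)
Step 5: cell (1,1)='.' (+3 fires, +3 burnt)
Step 6: cell (1,1)='.' (+2 fires, +3 burnt)
Step 7: cell (1,1)='.' (+1 fires, +2 burnt)
Step 8: cell (1,1)='.' (+0 fires, +1 burnt)
  fire out at step 8

1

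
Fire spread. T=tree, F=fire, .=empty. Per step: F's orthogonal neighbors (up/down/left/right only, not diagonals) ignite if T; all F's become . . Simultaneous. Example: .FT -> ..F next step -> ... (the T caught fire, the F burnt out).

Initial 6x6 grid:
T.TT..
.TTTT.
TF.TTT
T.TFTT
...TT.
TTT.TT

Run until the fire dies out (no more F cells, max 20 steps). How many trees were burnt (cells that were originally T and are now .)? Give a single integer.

Answer: 18

Derivation:
Step 1: +6 fires, +2 burnt (F count now 6)
Step 2: +6 fires, +6 burnt (F count now 6)
Step 3: +5 fires, +6 burnt (F count now 5)
Step 4: +1 fires, +5 burnt (F count now 1)
Step 5: +0 fires, +1 burnt (F count now 0)
Fire out after step 5
Initially T: 22, now '.': 32
Total burnt (originally-T cells now '.'): 18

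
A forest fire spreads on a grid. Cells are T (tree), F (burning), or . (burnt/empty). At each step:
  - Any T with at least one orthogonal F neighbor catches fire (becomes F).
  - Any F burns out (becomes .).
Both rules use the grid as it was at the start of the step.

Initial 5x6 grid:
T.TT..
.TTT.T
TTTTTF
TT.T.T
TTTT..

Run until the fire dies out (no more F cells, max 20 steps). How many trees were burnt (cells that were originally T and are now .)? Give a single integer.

Step 1: +3 fires, +1 burnt (F count now 3)
Step 2: +1 fires, +3 burnt (F count now 1)
Step 3: +3 fires, +1 burnt (F count now 3)
Step 4: +4 fires, +3 burnt (F count now 4)
Step 5: +5 fires, +4 burnt (F count now 5)
Step 6: +2 fires, +5 burnt (F count now 2)
Step 7: +1 fires, +2 burnt (F count now 1)
Step 8: +0 fires, +1 burnt (F count now 0)
Fire out after step 8
Initially T: 20, now '.': 29
Total burnt (originally-T cells now '.'): 19

Answer: 19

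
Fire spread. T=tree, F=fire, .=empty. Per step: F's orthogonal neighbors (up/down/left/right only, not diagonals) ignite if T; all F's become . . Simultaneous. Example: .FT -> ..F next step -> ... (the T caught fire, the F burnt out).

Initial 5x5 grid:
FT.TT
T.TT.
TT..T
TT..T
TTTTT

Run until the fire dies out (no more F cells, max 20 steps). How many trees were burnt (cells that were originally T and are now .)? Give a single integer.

Answer: 13

Derivation:
Step 1: +2 fires, +1 burnt (F count now 2)
Step 2: +1 fires, +2 burnt (F count now 1)
Step 3: +2 fires, +1 burnt (F count now 2)
Step 4: +2 fires, +2 burnt (F count now 2)
Step 5: +1 fires, +2 burnt (F count now 1)
Step 6: +1 fires, +1 burnt (F count now 1)
Step 7: +1 fires, +1 burnt (F count now 1)
Step 8: +1 fires, +1 burnt (F count now 1)
Step 9: +1 fires, +1 burnt (F count now 1)
Step 10: +1 fires, +1 burnt (F count now 1)
Step 11: +0 fires, +1 burnt (F count now 0)
Fire out after step 11
Initially T: 17, now '.': 21
Total burnt (originally-T cells now '.'): 13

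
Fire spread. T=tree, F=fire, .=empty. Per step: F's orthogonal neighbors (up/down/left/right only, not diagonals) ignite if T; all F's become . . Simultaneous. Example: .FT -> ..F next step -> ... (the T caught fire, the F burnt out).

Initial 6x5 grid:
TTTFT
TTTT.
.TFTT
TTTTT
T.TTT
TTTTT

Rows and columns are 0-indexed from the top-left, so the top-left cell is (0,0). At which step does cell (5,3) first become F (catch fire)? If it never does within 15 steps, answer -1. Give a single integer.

Step 1: cell (5,3)='T' (+7 fires, +2 burnt)
Step 2: cell (5,3)='T' (+6 fires, +7 burnt)
Step 3: cell (5,3)='T' (+6 fires, +6 burnt)
Step 4: cell (5,3)='F' (+4 fires, +6 burnt)
  -> target ignites at step 4
Step 5: cell (5,3)='.' (+2 fires, +4 burnt)
Step 6: cell (5,3)='.' (+0 fires, +2 burnt)
  fire out at step 6

4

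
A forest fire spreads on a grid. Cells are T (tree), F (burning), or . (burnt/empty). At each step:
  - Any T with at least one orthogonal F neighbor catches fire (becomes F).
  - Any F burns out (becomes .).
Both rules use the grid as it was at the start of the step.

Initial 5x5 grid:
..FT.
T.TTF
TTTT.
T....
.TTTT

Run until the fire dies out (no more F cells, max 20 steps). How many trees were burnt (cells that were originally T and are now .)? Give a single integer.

Answer: 9

Derivation:
Step 1: +3 fires, +2 burnt (F count now 3)
Step 2: +2 fires, +3 burnt (F count now 2)
Step 3: +1 fires, +2 burnt (F count now 1)
Step 4: +1 fires, +1 burnt (F count now 1)
Step 5: +2 fires, +1 burnt (F count now 2)
Step 6: +0 fires, +2 burnt (F count now 0)
Fire out after step 6
Initially T: 13, now '.': 21
Total burnt (originally-T cells now '.'): 9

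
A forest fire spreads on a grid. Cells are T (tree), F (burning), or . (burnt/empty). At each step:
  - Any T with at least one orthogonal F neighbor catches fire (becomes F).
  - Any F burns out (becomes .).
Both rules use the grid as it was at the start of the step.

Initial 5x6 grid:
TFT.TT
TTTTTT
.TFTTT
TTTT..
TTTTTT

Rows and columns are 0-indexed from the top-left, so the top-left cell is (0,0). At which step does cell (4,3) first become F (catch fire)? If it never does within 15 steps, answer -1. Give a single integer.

Step 1: cell (4,3)='T' (+7 fires, +2 burnt)
Step 2: cell (4,3)='T' (+6 fires, +7 burnt)
Step 3: cell (4,3)='F' (+5 fires, +6 burnt)
  -> target ignites at step 3
Step 4: cell (4,3)='.' (+4 fires, +5 burnt)
Step 5: cell (4,3)='.' (+2 fires, +4 burnt)
Step 6: cell (4,3)='.' (+0 fires, +2 burnt)
  fire out at step 6

3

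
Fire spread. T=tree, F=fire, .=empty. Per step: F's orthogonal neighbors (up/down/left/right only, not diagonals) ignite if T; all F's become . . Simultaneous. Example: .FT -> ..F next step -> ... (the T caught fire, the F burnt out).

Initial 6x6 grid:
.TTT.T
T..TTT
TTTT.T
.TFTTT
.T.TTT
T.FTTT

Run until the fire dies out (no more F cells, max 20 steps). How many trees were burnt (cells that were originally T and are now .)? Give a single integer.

Answer: 24

Derivation:
Step 1: +4 fires, +2 burnt (F count now 4)
Step 2: +6 fires, +4 burnt (F count now 6)
Step 3: +5 fires, +6 burnt (F count now 5)
Step 4: +5 fires, +5 burnt (F count now 5)
Step 5: +2 fires, +5 burnt (F count now 2)
Step 6: +2 fires, +2 burnt (F count now 2)
Step 7: +0 fires, +2 burnt (F count now 0)
Fire out after step 7
Initially T: 25, now '.': 35
Total burnt (originally-T cells now '.'): 24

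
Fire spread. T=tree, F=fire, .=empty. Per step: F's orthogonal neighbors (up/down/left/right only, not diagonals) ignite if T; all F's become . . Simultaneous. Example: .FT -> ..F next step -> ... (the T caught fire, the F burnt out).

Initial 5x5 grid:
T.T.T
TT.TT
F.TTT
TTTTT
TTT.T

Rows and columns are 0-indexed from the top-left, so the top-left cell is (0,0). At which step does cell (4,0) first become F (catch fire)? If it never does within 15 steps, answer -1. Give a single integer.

Step 1: cell (4,0)='T' (+2 fires, +1 burnt)
Step 2: cell (4,0)='F' (+4 fires, +2 burnt)
  -> target ignites at step 2
Step 3: cell (4,0)='.' (+2 fires, +4 burnt)
Step 4: cell (4,0)='.' (+3 fires, +2 burnt)
Step 5: cell (4,0)='.' (+2 fires, +3 burnt)
Step 6: cell (4,0)='.' (+3 fires, +2 burnt)
Step 7: cell (4,0)='.' (+1 fires, +3 burnt)
Step 8: cell (4,0)='.' (+1 fires, +1 burnt)
Step 9: cell (4,0)='.' (+0 fires, +1 burnt)
  fire out at step 9

2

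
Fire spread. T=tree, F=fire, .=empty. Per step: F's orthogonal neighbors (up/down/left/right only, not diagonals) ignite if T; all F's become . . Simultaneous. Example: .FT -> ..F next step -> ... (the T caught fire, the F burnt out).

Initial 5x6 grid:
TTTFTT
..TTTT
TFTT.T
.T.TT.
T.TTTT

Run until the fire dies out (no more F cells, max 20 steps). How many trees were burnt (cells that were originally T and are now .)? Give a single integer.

Answer: 20

Derivation:
Step 1: +6 fires, +2 burnt (F count now 6)
Step 2: +5 fires, +6 burnt (F count now 5)
Step 3: +3 fires, +5 burnt (F count now 3)
Step 4: +3 fires, +3 burnt (F count now 3)
Step 5: +2 fires, +3 burnt (F count now 2)
Step 6: +1 fires, +2 burnt (F count now 1)
Step 7: +0 fires, +1 burnt (F count now 0)
Fire out after step 7
Initially T: 21, now '.': 29
Total burnt (originally-T cells now '.'): 20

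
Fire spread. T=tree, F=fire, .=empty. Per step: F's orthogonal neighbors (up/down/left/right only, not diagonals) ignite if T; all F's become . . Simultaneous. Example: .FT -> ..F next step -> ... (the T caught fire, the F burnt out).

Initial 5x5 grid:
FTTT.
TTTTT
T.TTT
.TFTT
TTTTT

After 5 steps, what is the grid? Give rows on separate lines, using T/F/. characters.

Step 1: 6 trees catch fire, 2 burn out
  .FTT.
  FTTTT
  T.FTT
  .F.FT
  TTFTT
Step 2: 8 trees catch fire, 6 burn out
  ..FT.
  .FFTT
  F..FT
  ....F
  TF.FT
Step 3: 5 trees catch fire, 8 burn out
  ...F.
  ...FT
  ....F
  .....
  F...F
Step 4: 1 trees catch fire, 5 burn out
  .....
  ....F
  .....
  .....
  .....
Step 5: 0 trees catch fire, 1 burn out
  .....
  .....
  .....
  .....
  .....

.....
.....
.....
.....
.....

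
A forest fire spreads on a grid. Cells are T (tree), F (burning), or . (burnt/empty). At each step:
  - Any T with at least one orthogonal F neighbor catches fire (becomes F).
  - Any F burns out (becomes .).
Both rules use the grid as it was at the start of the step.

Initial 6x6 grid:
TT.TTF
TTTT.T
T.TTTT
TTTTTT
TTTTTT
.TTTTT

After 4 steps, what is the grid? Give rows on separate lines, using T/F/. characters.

Step 1: 2 trees catch fire, 1 burn out
  TT.TF.
  TTTT.F
  T.TTTT
  TTTTTT
  TTTTTT
  .TTTTT
Step 2: 2 trees catch fire, 2 burn out
  TT.F..
  TTTT..
  T.TTTF
  TTTTTT
  TTTTTT
  .TTTTT
Step 3: 3 trees catch fire, 2 burn out
  TT....
  TTTF..
  T.TTF.
  TTTTTF
  TTTTTT
  .TTTTT
Step 4: 4 trees catch fire, 3 burn out
  TT....
  TTF...
  T.TF..
  TTTTF.
  TTTTTF
  .TTTTT

TT....
TTF...
T.TF..
TTTTF.
TTTTTF
.TTTTT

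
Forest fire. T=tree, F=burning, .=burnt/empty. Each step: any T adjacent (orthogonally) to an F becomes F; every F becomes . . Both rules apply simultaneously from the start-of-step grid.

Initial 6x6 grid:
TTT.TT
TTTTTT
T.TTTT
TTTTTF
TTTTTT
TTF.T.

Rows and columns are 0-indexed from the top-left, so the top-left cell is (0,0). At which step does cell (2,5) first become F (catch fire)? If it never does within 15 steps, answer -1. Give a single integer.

Step 1: cell (2,5)='F' (+5 fires, +2 burnt)
  -> target ignites at step 1
Step 2: cell (2,5)='.' (+8 fires, +5 burnt)
Step 3: cell (2,5)='.' (+7 fires, +8 burnt)
Step 4: cell (2,5)='.' (+4 fires, +7 burnt)
Step 5: cell (2,5)='.' (+3 fires, +4 burnt)
Step 6: cell (2,5)='.' (+2 fires, +3 burnt)
Step 7: cell (2,5)='.' (+1 fires, +2 burnt)
Step 8: cell (2,5)='.' (+0 fires, +1 burnt)
  fire out at step 8

1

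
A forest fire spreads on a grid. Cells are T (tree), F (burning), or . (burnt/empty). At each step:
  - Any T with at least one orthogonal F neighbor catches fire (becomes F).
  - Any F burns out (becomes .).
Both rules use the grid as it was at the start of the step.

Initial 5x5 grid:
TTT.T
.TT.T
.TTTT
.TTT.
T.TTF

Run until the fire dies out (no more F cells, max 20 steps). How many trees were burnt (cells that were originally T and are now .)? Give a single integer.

Answer: 16

Derivation:
Step 1: +1 fires, +1 burnt (F count now 1)
Step 2: +2 fires, +1 burnt (F count now 2)
Step 3: +2 fires, +2 burnt (F count now 2)
Step 4: +3 fires, +2 burnt (F count now 3)
Step 5: +3 fires, +3 burnt (F count now 3)
Step 6: +3 fires, +3 burnt (F count now 3)
Step 7: +1 fires, +3 burnt (F count now 1)
Step 8: +1 fires, +1 burnt (F count now 1)
Step 9: +0 fires, +1 burnt (F count now 0)
Fire out after step 9
Initially T: 17, now '.': 24
Total burnt (originally-T cells now '.'): 16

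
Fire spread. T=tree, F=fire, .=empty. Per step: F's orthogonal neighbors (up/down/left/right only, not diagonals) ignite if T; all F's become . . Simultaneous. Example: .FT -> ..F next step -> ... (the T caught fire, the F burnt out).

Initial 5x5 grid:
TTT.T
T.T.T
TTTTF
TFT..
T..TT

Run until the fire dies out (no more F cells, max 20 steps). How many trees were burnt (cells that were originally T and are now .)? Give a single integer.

Step 1: +5 fires, +2 burnt (F count now 5)
Step 2: +4 fires, +5 burnt (F count now 4)
Step 3: +2 fires, +4 burnt (F count now 2)
Step 4: +2 fires, +2 burnt (F count now 2)
Step 5: +1 fires, +2 burnt (F count now 1)
Step 6: +0 fires, +1 burnt (F count now 0)
Fire out after step 6
Initially T: 16, now '.': 23
Total burnt (originally-T cells now '.'): 14

Answer: 14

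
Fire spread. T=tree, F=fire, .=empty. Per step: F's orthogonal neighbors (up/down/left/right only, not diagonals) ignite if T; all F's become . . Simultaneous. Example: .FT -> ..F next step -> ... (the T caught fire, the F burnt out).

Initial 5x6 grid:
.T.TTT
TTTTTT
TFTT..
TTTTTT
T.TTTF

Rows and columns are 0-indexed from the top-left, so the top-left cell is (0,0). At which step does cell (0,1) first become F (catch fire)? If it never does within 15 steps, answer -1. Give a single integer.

Step 1: cell (0,1)='T' (+6 fires, +2 burnt)
Step 2: cell (0,1)='F' (+8 fires, +6 burnt)
  -> target ignites at step 2
Step 3: cell (0,1)='.' (+4 fires, +8 burnt)
Step 4: cell (0,1)='.' (+2 fires, +4 burnt)
Step 5: cell (0,1)='.' (+2 fires, +2 burnt)
Step 6: cell (0,1)='.' (+1 fires, +2 burnt)
Step 7: cell (0,1)='.' (+0 fires, +1 burnt)
  fire out at step 7

2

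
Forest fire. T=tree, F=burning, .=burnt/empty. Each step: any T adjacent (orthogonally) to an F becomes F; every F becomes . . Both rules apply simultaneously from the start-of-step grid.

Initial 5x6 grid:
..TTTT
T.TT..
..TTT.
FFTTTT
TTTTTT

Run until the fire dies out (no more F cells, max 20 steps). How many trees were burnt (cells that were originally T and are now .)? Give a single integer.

Step 1: +3 fires, +2 burnt (F count now 3)
Step 2: +3 fires, +3 burnt (F count now 3)
Step 3: +4 fires, +3 burnt (F count now 4)
Step 4: +5 fires, +4 burnt (F count now 5)
Step 5: +2 fires, +5 burnt (F count now 2)
Step 6: +1 fires, +2 burnt (F count now 1)
Step 7: +1 fires, +1 burnt (F count now 1)
Step 8: +0 fires, +1 burnt (F count now 0)
Fire out after step 8
Initially T: 20, now '.': 29
Total burnt (originally-T cells now '.'): 19

Answer: 19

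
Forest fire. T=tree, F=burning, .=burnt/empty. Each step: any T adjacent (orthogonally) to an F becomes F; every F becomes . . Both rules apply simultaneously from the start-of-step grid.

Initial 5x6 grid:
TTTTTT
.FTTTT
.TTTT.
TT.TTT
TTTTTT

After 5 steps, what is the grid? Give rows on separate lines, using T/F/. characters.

Step 1: 3 trees catch fire, 1 burn out
  TFTTTT
  ..FTTT
  .FTTT.
  TT.TTT
  TTTTTT
Step 2: 5 trees catch fire, 3 burn out
  F.FTTT
  ...FTT
  ..FTT.
  TF.TTT
  TTTTTT
Step 3: 5 trees catch fire, 5 burn out
  ...FTT
  ....FT
  ...FT.
  F..TTT
  TFTTTT
Step 4: 6 trees catch fire, 5 burn out
  ....FT
  .....F
  ....F.
  ...FTT
  F.FTTT
Step 5: 3 trees catch fire, 6 burn out
  .....F
  ......
  ......
  ....FT
  ...FTT

.....F
......
......
....FT
...FTT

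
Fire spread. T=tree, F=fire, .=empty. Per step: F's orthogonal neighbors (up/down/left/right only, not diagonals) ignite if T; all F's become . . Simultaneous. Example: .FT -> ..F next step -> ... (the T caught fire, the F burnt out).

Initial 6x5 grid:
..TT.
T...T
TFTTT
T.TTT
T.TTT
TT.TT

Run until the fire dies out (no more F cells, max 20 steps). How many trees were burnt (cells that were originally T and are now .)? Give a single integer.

Answer: 18

Derivation:
Step 1: +2 fires, +1 burnt (F count now 2)
Step 2: +4 fires, +2 burnt (F count now 4)
Step 3: +4 fires, +4 burnt (F count now 4)
Step 4: +4 fires, +4 burnt (F count now 4)
Step 5: +3 fires, +4 burnt (F count now 3)
Step 6: +1 fires, +3 burnt (F count now 1)
Step 7: +0 fires, +1 burnt (F count now 0)
Fire out after step 7
Initially T: 20, now '.': 28
Total burnt (originally-T cells now '.'): 18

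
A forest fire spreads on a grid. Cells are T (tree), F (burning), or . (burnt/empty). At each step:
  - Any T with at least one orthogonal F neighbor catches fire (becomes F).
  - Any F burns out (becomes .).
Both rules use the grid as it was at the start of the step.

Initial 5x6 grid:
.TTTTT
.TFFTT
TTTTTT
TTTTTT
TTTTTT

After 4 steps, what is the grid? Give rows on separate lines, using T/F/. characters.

Step 1: 6 trees catch fire, 2 burn out
  .TFFTT
  .F..FT
  TTFFTT
  TTTTTT
  TTTTTT
Step 2: 7 trees catch fire, 6 burn out
  .F..FT
  .....F
  TF..FT
  TTFFTT
  TTTTTT
Step 3: 7 trees catch fire, 7 burn out
  .....F
  ......
  F....F
  TF..FT
  TTFFTT
Step 4: 4 trees catch fire, 7 burn out
  ......
  ......
  ......
  F....F
  TF..FT

......
......
......
F....F
TF..FT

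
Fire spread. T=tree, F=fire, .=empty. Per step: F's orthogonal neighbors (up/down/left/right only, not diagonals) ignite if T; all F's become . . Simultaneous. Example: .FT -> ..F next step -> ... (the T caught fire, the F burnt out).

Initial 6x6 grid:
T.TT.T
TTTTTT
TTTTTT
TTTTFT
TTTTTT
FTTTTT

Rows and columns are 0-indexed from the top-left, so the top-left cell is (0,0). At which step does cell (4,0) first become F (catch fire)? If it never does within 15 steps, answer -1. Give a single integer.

Step 1: cell (4,0)='F' (+6 fires, +2 burnt)
  -> target ignites at step 1
Step 2: cell (4,0)='.' (+10 fires, +6 burnt)
Step 3: cell (4,0)='.' (+8 fires, +10 burnt)
Step 4: cell (4,0)='.' (+5 fires, +8 burnt)
Step 5: cell (4,0)='.' (+3 fires, +5 burnt)
Step 6: cell (4,0)='.' (+0 fires, +3 burnt)
  fire out at step 6

1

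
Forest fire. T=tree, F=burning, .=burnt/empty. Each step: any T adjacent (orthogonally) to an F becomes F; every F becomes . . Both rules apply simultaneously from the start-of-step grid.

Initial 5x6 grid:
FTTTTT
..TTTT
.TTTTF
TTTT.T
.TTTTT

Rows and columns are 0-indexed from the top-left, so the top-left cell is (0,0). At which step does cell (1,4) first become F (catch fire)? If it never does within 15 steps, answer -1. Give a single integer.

Step 1: cell (1,4)='T' (+4 fires, +2 burnt)
Step 2: cell (1,4)='F' (+5 fires, +4 burnt)
  -> target ignites at step 2
Step 3: cell (1,4)='.' (+7 fires, +5 burnt)
Step 4: cell (1,4)='.' (+3 fires, +7 burnt)
Step 5: cell (1,4)='.' (+2 fires, +3 burnt)
Step 6: cell (1,4)='.' (+2 fires, +2 burnt)
Step 7: cell (1,4)='.' (+0 fires, +2 burnt)
  fire out at step 7

2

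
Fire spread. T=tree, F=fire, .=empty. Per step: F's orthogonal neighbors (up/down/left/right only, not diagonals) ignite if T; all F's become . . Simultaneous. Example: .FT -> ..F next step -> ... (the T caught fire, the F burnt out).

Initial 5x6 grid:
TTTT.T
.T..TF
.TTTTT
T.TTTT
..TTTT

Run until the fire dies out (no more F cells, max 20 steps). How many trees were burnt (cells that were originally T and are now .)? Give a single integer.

Step 1: +3 fires, +1 burnt (F count now 3)
Step 2: +2 fires, +3 burnt (F count now 2)
Step 3: +3 fires, +2 burnt (F count now 3)
Step 4: +3 fires, +3 burnt (F count now 3)
Step 5: +3 fires, +3 burnt (F count now 3)
Step 6: +2 fires, +3 burnt (F count now 2)
Step 7: +1 fires, +2 burnt (F count now 1)
Step 8: +2 fires, +1 burnt (F count now 2)
Step 9: +1 fires, +2 burnt (F count now 1)
Step 10: +0 fires, +1 burnt (F count now 0)
Fire out after step 10
Initially T: 21, now '.': 29
Total burnt (originally-T cells now '.'): 20

Answer: 20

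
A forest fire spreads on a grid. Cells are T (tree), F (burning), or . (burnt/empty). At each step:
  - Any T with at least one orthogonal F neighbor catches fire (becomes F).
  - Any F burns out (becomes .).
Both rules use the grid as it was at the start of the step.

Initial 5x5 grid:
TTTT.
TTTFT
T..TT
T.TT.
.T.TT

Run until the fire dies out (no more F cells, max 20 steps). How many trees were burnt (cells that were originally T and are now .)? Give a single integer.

Answer: 16

Derivation:
Step 1: +4 fires, +1 burnt (F count now 4)
Step 2: +4 fires, +4 burnt (F count now 4)
Step 3: +4 fires, +4 burnt (F count now 4)
Step 4: +3 fires, +4 burnt (F count now 3)
Step 5: +1 fires, +3 burnt (F count now 1)
Step 6: +0 fires, +1 burnt (F count now 0)
Fire out after step 6
Initially T: 17, now '.': 24
Total burnt (originally-T cells now '.'): 16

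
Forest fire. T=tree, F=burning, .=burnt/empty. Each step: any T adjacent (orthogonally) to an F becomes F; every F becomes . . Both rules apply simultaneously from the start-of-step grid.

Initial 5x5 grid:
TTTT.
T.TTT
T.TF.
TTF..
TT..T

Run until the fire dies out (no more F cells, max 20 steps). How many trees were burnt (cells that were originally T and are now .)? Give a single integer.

Answer: 14

Derivation:
Step 1: +3 fires, +2 burnt (F count now 3)
Step 2: +5 fires, +3 burnt (F count now 5)
Step 3: +3 fires, +5 burnt (F count now 3)
Step 4: +2 fires, +3 burnt (F count now 2)
Step 5: +1 fires, +2 burnt (F count now 1)
Step 6: +0 fires, +1 burnt (F count now 0)
Fire out after step 6
Initially T: 15, now '.': 24
Total burnt (originally-T cells now '.'): 14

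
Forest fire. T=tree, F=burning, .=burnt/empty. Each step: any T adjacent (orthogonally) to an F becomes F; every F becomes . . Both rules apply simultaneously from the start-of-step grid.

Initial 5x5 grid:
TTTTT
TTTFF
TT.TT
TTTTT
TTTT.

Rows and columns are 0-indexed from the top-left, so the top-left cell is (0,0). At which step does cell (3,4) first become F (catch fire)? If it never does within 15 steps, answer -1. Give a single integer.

Step 1: cell (3,4)='T' (+5 fires, +2 burnt)
Step 2: cell (3,4)='F' (+4 fires, +5 burnt)
  -> target ignites at step 2
Step 3: cell (3,4)='.' (+5 fires, +4 burnt)
Step 4: cell (3,4)='.' (+4 fires, +5 burnt)
Step 5: cell (3,4)='.' (+2 fires, +4 burnt)
Step 6: cell (3,4)='.' (+1 fires, +2 burnt)
Step 7: cell (3,4)='.' (+0 fires, +1 burnt)
  fire out at step 7

2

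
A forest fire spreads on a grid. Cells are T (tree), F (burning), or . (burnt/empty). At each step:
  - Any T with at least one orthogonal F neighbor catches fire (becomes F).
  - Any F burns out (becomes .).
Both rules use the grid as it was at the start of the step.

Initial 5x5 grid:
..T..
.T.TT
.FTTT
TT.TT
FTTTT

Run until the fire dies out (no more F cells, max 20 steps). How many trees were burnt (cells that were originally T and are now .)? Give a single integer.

Step 1: +5 fires, +2 burnt (F count now 5)
Step 2: +2 fires, +5 burnt (F count now 2)
Step 3: +4 fires, +2 burnt (F count now 4)
Step 4: +3 fires, +4 burnt (F count now 3)
Step 5: +0 fires, +3 burnt (F count now 0)
Fire out after step 5
Initially T: 15, now '.': 24
Total burnt (originally-T cells now '.'): 14

Answer: 14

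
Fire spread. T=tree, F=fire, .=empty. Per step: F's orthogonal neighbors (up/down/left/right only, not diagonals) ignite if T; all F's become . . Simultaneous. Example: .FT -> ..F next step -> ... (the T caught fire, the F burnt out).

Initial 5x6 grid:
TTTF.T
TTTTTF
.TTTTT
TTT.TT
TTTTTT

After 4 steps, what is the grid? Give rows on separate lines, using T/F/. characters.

Step 1: 5 trees catch fire, 2 burn out
  TTF..F
  TTTFF.
  .TTTTF
  TTT.TT
  TTTTTT
Step 2: 5 trees catch fire, 5 burn out
  TF....
  TTF...
  .TTFF.
  TTT.TF
  TTTTTT
Step 3: 5 trees catch fire, 5 burn out
  F.....
  TF....
  .TF...
  TTT.F.
  TTTTTF
Step 4: 4 trees catch fire, 5 burn out
  ......
  F.....
  .F....
  TTF...
  TTTTF.

......
F.....
.F....
TTF...
TTTTF.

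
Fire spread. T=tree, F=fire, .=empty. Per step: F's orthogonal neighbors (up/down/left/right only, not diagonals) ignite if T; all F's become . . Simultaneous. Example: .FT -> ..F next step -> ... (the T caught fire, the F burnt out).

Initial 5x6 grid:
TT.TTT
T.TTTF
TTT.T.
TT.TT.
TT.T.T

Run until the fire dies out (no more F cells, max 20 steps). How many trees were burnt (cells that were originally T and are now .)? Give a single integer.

Step 1: +2 fires, +1 burnt (F count now 2)
Step 2: +3 fires, +2 burnt (F count now 3)
Step 3: +3 fires, +3 burnt (F count now 3)
Step 4: +2 fires, +3 burnt (F count now 2)
Step 5: +2 fires, +2 burnt (F count now 2)
Step 6: +2 fires, +2 burnt (F count now 2)
Step 7: +3 fires, +2 burnt (F count now 3)
Step 8: +2 fires, +3 burnt (F count now 2)
Step 9: +1 fires, +2 burnt (F count now 1)
Step 10: +0 fires, +1 burnt (F count now 0)
Fire out after step 10
Initially T: 21, now '.': 29
Total burnt (originally-T cells now '.'): 20

Answer: 20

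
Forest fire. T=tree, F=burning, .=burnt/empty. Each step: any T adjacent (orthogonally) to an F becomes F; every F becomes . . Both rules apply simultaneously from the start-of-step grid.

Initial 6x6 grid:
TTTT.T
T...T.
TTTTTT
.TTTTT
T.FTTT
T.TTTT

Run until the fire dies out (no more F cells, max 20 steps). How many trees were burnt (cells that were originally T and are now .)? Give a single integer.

Step 1: +3 fires, +1 burnt (F count now 3)
Step 2: +5 fires, +3 burnt (F count now 5)
Step 3: +5 fires, +5 burnt (F count now 5)
Step 4: +4 fires, +5 burnt (F count now 4)
Step 5: +3 fires, +4 burnt (F count now 3)
Step 6: +1 fires, +3 burnt (F count now 1)
Step 7: +1 fires, +1 burnt (F count now 1)
Step 8: +1 fires, +1 burnt (F count now 1)
Step 9: +1 fires, +1 burnt (F count now 1)
Step 10: +0 fires, +1 burnt (F count now 0)
Fire out after step 10
Initially T: 27, now '.': 33
Total burnt (originally-T cells now '.'): 24

Answer: 24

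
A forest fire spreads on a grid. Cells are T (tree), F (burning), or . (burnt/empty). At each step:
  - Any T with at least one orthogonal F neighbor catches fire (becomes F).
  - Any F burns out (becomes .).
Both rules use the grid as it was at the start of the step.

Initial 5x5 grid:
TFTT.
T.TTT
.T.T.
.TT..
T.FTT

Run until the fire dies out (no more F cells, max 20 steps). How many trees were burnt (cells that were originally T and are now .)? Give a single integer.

Step 1: +4 fires, +2 burnt (F count now 4)
Step 2: +5 fires, +4 burnt (F count now 5)
Step 3: +2 fires, +5 burnt (F count now 2)
Step 4: +2 fires, +2 burnt (F count now 2)
Step 5: +0 fires, +2 burnt (F count now 0)
Fire out after step 5
Initially T: 14, now '.': 24
Total burnt (originally-T cells now '.'): 13

Answer: 13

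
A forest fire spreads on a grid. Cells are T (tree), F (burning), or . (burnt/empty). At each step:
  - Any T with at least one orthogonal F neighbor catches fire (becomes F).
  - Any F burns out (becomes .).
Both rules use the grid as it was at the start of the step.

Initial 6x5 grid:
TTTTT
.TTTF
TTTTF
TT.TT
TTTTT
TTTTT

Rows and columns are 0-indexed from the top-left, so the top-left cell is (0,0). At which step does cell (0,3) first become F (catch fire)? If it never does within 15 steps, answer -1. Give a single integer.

Step 1: cell (0,3)='T' (+4 fires, +2 burnt)
Step 2: cell (0,3)='F' (+5 fires, +4 burnt)
  -> target ignites at step 2
Step 3: cell (0,3)='.' (+5 fires, +5 burnt)
Step 4: cell (0,3)='.' (+5 fires, +5 burnt)
Step 5: cell (0,3)='.' (+4 fires, +5 burnt)
Step 6: cell (0,3)='.' (+2 fires, +4 burnt)
Step 7: cell (0,3)='.' (+1 fires, +2 burnt)
Step 8: cell (0,3)='.' (+0 fires, +1 burnt)
  fire out at step 8

2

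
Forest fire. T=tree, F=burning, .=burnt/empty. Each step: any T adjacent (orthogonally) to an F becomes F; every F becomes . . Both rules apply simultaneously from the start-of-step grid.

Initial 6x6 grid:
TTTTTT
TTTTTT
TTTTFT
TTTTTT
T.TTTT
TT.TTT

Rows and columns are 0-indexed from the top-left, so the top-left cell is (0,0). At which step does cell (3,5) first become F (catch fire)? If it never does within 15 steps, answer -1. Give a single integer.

Step 1: cell (3,5)='T' (+4 fires, +1 burnt)
Step 2: cell (3,5)='F' (+7 fires, +4 burnt)
  -> target ignites at step 2
Step 3: cell (3,5)='.' (+8 fires, +7 burnt)
Step 4: cell (3,5)='.' (+7 fires, +8 burnt)
Step 5: cell (3,5)='.' (+3 fires, +7 burnt)
Step 6: cell (3,5)='.' (+2 fires, +3 burnt)
Step 7: cell (3,5)='.' (+1 fires, +2 burnt)
Step 8: cell (3,5)='.' (+1 fires, +1 burnt)
Step 9: cell (3,5)='.' (+0 fires, +1 burnt)
  fire out at step 9

2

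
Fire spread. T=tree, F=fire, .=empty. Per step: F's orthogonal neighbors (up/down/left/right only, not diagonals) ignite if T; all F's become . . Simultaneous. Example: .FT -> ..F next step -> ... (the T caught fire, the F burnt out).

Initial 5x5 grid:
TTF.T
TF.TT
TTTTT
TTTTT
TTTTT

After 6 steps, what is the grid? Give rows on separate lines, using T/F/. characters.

Step 1: 3 trees catch fire, 2 burn out
  TF..T
  F..TT
  TFTTT
  TTTTT
  TTTTT
Step 2: 4 trees catch fire, 3 burn out
  F...T
  ...TT
  F.FTT
  TFTTT
  TTTTT
Step 3: 4 trees catch fire, 4 burn out
  ....T
  ...TT
  ...FT
  F.FTT
  TFTTT
Step 4: 5 trees catch fire, 4 burn out
  ....T
  ...FT
  ....F
  ...FT
  F.FTT
Step 5: 3 trees catch fire, 5 burn out
  ....T
  ....F
  .....
  ....F
  ...FT
Step 6: 2 trees catch fire, 3 burn out
  ....F
  .....
  .....
  .....
  ....F

....F
.....
.....
.....
....F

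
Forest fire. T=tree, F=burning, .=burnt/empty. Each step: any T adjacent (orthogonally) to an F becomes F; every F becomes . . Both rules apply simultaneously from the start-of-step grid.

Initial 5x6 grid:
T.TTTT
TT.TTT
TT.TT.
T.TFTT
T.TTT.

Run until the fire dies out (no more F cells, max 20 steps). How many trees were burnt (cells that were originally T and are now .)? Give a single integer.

Answer: 15

Derivation:
Step 1: +4 fires, +1 burnt (F count now 4)
Step 2: +5 fires, +4 burnt (F count now 5)
Step 3: +2 fires, +5 burnt (F count now 2)
Step 4: +3 fires, +2 burnt (F count now 3)
Step 5: +1 fires, +3 burnt (F count now 1)
Step 6: +0 fires, +1 burnt (F count now 0)
Fire out after step 6
Initially T: 22, now '.': 23
Total burnt (originally-T cells now '.'): 15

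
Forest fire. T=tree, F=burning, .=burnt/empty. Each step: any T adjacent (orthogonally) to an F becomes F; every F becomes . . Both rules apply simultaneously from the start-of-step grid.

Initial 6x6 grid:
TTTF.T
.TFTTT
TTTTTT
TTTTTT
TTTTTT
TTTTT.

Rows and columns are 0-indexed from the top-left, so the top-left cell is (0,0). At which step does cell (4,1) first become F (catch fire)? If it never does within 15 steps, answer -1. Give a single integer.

Step 1: cell (4,1)='T' (+4 fires, +2 burnt)
Step 2: cell (4,1)='T' (+5 fires, +4 burnt)
Step 3: cell (4,1)='T' (+7 fires, +5 burnt)
Step 4: cell (4,1)='F' (+7 fires, +7 burnt)
  -> target ignites at step 4
Step 5: cell (4,1)='.' (+5 fires, +7 burnt)
Step 6: cell (4,1)='.' (+3 fires, +5 burnt)
Step 7: cell (4,1)='.' (+0 fires, +3 burnt)
  fire out at step 7

4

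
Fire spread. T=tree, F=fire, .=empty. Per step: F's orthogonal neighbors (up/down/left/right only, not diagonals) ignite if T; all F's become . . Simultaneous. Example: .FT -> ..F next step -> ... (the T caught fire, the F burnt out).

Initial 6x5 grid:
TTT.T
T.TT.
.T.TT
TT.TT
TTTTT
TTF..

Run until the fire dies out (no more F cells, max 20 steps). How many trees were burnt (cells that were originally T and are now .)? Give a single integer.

Step 1: +2 fires, +1 burnt (F count now 2)
Step 2: +3 fires, +2 burnt (F count now 3)
Step 3: +4 fires, +3 burnt (F count now 4)
Step 4: +4 fires, +4 burnt (F count now 4)
Step 5: +2 fires, +4 burnt (F count now 2)
Step 6: +1 fires, +2 burnt (F count now 1)
Step 7: +1 fires, +1 burnt (F count now 1)
Step 8: +1 fires, +1 burnt (F count now 1)
Step 9: +1 fires, +1 burnt (F count now 1)
Step 10: +1 fires, +1 burnt (F count now 1)
Step 11: +0 fires, +1 burnt (F count now 0)
Fire out after step 11
Initially T: 21, now '.': 29
Total burnt (originally-T cells now '.'): 20

Answer: 20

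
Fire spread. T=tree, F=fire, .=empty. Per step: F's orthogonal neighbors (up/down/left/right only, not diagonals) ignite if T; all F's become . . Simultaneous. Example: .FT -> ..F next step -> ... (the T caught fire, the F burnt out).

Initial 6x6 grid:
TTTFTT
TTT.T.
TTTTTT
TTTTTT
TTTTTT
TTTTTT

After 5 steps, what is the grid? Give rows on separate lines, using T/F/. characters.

Step 1: 2 trees catch fire, 1 burn out
  TTF.FT
  TTT.T.
  TTTTTT
  TTTTTT
  TTTTTT
  TTTTTT
Step 2: 4 trees catch fire, 2 burn out
  TF...F
  TTF.F.
  TTTTTT
  TTTTTT
  TTTTTT
  TTTTTT
Step 3: 4 trees catch fire, 4 burn out
  F.....
  TF....
  TTFTFT
  TTTTTT
  TTTTTT
  TTTTTT
Step 4: 6 trees catch fire, 4 burn out
  ......
  F.....
  TF.F.F
  TTFTFT
  TTTTTT
  TTTTTT
Step 5: 6 trees catch fire, 6 burn out
  ......
  ......
  F.....
  TF.F.F
  TTFTFT
  TTTTTT

......
......
F.....
TF.F.F
TTFTFT
TTTTTT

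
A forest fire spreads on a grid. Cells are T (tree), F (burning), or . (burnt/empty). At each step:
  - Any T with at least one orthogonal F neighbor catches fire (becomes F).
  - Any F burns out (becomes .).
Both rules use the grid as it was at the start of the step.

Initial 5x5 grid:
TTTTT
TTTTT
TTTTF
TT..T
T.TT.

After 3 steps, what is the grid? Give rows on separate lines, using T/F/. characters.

Step 1: 3 trees catch fire, 1 burn out
  TTTTT
  TTTTF
  TTTF.
  TT..F
  T.TT.
Step 2: 3 trees catch fire, 3 burn out
  TTTTF
  TTTF.
  TTF..
  TT...
  T.TT.
Step 3: 3 trees catch fire, 3 burn out
  TTTF.
  TTF..
  TF...
  TT...
  T.TT.

TTTF.
TTF..
TF...
TT...
T.TT.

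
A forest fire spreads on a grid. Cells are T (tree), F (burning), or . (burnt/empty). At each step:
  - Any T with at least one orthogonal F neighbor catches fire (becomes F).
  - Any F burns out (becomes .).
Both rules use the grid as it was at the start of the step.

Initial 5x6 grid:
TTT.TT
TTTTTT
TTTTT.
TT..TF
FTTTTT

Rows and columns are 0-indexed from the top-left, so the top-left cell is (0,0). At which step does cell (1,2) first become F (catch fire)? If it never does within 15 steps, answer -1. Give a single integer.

Step 1: cell (1,2)='T' (+4 fires, +2 burnt)
Step 2: cell (1,2)='T' (+5 fires, +4 burnt)
Step 3: cell (1,2)='T' (+5 fires, +5 burnt)
Step 4: cell (1,2)='T' (+6 fires, +5 burnt)
Step 5: cell (1,2)='F' (+3 fires, +6 burnt)
  -> target ignites at step 5
Step 6: cell (1,2)='.' (+1 fires, +3 burnt)
Step 7: cell (1,2)='.' (+0 fires, +1 burnt)
  fire out at step 7

5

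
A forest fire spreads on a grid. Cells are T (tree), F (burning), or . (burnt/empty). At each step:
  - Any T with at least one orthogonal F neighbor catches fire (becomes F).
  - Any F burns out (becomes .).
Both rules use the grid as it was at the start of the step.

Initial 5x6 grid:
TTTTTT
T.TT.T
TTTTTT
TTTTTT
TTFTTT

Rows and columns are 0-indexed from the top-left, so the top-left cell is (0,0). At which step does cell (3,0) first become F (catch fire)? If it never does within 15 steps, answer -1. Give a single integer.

Step 1: cell (3,0)='T' (+3 fires, +1 burnt)
Step 2: cell (3,0)='T' (+5 fires, +3 burnt)
Step 3: cell (3,0)='F' (+6 fires, +5 burnt)
  -> target ignites at step 3
Step 4: cell (3,0)='.' (+5 fires, +6 burnt)
Step 5: cell (3,0)='.' (+4 fires, +5 burnt)
Step 6: cell (3,0)='.' (+3 fires, +4 burnt)
Step 7: cell (3,0)='.' (+1 fires, +3 burnt)
Step 8: cell (3,0)='.' (+0 fires, +1 burnt)
  fire out at step 8

3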